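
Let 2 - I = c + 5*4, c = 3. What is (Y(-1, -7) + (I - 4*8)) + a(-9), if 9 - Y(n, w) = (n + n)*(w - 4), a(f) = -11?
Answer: -77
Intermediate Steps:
I = -21 (I = 2 - (3 + 5*4) = 2 - (3 + 20) = 2 - 1*23 = 2 - 23 = -21)
Y(n, w) = 9 - 2*n*(-4 + w) (Y(n, w) = 9 - (n + n)*(w - 4) = 9 - 2*n*(-4 + w))
(Y(-1, -7) + (I - 4*8)) + a(-9) = ((9 + 8*(-1) - 2*(-1)*(-7)) + (-21 - 4*8)) - 11 = ((9 - 8 - 14) + (-21 - 32)) - 11 = (-13 - 53) - 11 = -66 - 11 = -77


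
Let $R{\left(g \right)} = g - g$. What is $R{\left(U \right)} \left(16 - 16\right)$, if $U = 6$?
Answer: $0$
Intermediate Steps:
$R{\left(g \right)} = 0$
$R{\left(U \right)} \left(16 - 16\right) = 0 \left(16 - 16\right) = 0 \cdot 0 = 0$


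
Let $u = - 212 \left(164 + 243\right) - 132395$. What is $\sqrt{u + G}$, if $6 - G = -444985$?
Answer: $2 \sqrt{56578} \approx 475.72$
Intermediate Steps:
$G = 444991$ ($G = 6 - -444985 = 6 + 444985 = 444991$)
$u = -218679$ ($u = \left(-212\right) 407 - 132395 = -86284 - 132395 = -218679$)
$\sqrt{u + G} = \sqrt{-218679 + 444991} = \sqrt{226312} = 2 \sqrt{56578}$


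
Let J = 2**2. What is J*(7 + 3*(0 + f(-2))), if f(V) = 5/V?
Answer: -2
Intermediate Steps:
J = 4
J*(7 + 3*(0 + f(-2))) = 4*(7 + 3*(0 + 5/(-2))) = 4*(7 + 3*(0 + 5*(-1/2))) = 4*(7 + 3*(0 - 5/2)) = 4*(7 + 3*(-5/2)) = 4*(7 - 15/2) = 4*(-1/2) = -2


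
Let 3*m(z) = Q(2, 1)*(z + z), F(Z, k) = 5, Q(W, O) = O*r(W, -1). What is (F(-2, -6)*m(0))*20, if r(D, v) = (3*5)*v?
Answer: 0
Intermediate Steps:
r(D, v) = 15*v
Q(W, O) = -15*O (Q(W, O) = O*(15*(-1)) = O*(-15) = -15*O)
m(z) = -10*z (m(z) = ((-15*1)*(z + z))/3 = (-30*z)/3 = -10*z)
(F(-2, -6)*m(0))*20 = (5*(-10*0))*20 = (5*0)*20 = 0*20 = 0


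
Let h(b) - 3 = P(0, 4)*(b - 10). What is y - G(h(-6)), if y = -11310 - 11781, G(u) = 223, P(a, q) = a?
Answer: -23314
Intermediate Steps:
h(b) = 3 (h(b) = 3 + 0*(b - 10) = 3 + 0*(-10 + b) = 3 + 0 = 3)
y = -23091
y - G(h(-6)) = -23091 - 1*223 = -23091 - 223 = -23314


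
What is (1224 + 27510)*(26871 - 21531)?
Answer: 153439560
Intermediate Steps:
(1224 + 27510)*(26871 - 21531) = 28734*5340 = 153439560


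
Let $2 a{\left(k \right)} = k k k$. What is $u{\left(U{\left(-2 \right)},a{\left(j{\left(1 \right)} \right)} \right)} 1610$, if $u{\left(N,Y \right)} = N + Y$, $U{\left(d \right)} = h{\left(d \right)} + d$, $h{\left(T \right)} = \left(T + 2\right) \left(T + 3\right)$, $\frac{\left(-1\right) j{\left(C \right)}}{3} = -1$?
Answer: $18515$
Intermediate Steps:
$j{\left(C \right)} = 3$ ($j{\left(C \right)} = \left(-3\right) \left(-1\right) = 3$)
$h{\left(T \right)} = \left(2 + T\right) \left(3 + T\right)$
$U{\left(d \right)} = 6 + d^{2} + 6 d$ ($U{\left(d \right)} = \left(6 + d^{2} + 5 d\right) + d = 6 + d^{2} + 6 d$)
$a{\left(k \right)} = \frac{k^{3}}{2}$ ($a{\left(k \right)} = \frac{k k k}{2} = \frac{k^{2} k}{2} = \frac{k^{3}}{2}$)
$u{\left(U{\left(-2 \right)},a{\left(j{\left(1 \right)} \right)} \right)} 1610 = \left(\left(6 + \left(-2\right)^{2} + 6 \left(-2\right)\right) + \frac{3^{3}}{2}\right) 1610 = \left(\left(6 + 4 - 12\right) + \frac{1}{2} \cdot 27\right) 1610 = \left(-2 + \frac{27}{2}\right) 1610 = \frac{23}{2} \cdot 1610 = 18515$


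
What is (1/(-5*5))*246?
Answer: -246/25 ≈ -9.8400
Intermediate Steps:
(1/(-5*5))*246 = (1/(-25))*246 = (1*(-1/25))*246 = -1/25*246 = -246/25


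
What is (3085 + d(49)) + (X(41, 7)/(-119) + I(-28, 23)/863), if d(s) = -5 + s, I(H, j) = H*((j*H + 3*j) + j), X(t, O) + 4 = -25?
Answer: 323203204/102697 ≈ 3147.2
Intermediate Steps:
X(t, O) = -29 (X(t, O) = -4 - 25 = -29)
I(H, j) = H*(4*j + H*j) (I(H, j) = H*((H*j + 3*j) + j) = H*((3*j + H*j) + j) = H*(4*j + H*j))
(3085 + d(49)) + (X(41, 7)/(-119) + I(-28, 23)/863) = (3085 + (-5 + 49)) + (-29/(-119) - 28*23*(4 - 28)/863) = (3085 + 44) + (-29*(-1/119) - 28*23*(-24)*(1/863)) = 3129 + (29/119 + 15456*(1/863)) = 3129 + (29/119 + 15456/863) = 3129 + 1864291/102697 = 323203204/102697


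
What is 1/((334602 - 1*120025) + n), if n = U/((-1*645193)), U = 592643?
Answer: 645193/138442985718 ≈ 4.6604e-6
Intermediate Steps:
n = -592643/645193 (n = 592643/((-1*645193)) = 592643/(-645193) = 592643*(-1/645193) = -592643/645193 ≈ -0.91855)
1/((334602 - 1*120025) + n) = 1/((334602 - 1*120025) - 592643/645193) = 1/((334602 - 120025) - 592643/645193) = 1/(214577 - 592643/645193) = 1/(138442985718/645193) = 645193/138442985718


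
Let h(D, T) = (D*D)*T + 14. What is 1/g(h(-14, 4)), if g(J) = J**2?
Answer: 1/636804 ≈ 1.5703e-6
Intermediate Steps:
h(D, T) = 14 + T*D**2 (h(D, T) = D**2*T + 14 = T*D**2 + 14 = 14 + T*D**2)
1/g(h(-14, 4)) = 1/((14 + 4*(-14)**2)**2) = 1/((14 + 4*196)**2) = 1/((14 + 784)**2) = 1/(798**2) = 1/636804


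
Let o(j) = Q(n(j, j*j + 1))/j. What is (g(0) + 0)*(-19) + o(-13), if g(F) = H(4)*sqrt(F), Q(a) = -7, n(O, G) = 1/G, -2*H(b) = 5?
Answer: 7/13 ≈ 0.53846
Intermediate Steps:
H(b) = -5/2 (H(b) = -1/2*5 = -5/2)
g(F) = -5*sqrt(F)/2
o(j) = -7/j
(g(0) + 0)*(-19) + o(-13) = (-5*sqrt(0)/2 + 0)*(-19) - 7/(-13) = (-5/2*0 + 0)*(-19) - 7*(-1/13) = (0 + 0)*(-19) + 7/13 = 0*(-19) + 7/13 = 0 + 7/13 = 7/13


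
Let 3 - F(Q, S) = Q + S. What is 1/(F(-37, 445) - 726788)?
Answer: -1/727193 ≈ -1.3752e-6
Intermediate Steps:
F(Q, S) = 3 - Q - S (F(Q, S) = 3 - (Q + S) = 3 + (-Q - S) = 3 - Q - S)
1/(F(-37, 445) - 726788) = 1/((3 - 1*(-37) - 1*445) - 726788) = 1/((3 + 37 - 445) - 726788) = 1/(-405 - 726788) = 1/(-727193) = -1/727193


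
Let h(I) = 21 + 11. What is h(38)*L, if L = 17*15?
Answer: 8160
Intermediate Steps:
L = 255
h(I) = 32
h(38)*L = 32*255 = 8160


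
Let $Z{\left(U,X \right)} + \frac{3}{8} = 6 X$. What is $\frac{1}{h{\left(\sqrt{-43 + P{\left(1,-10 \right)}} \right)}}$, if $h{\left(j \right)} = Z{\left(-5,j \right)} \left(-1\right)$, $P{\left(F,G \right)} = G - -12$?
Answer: $\frac{8}{31491} + \frac{128 i \sqrt{41}}{31491} \approx 0.00025404 + 0.026026 i$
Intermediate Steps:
$P{\left(F,G \right)} = 12 + G$ ($P{\left(F,G \right)} = G + 12 = 12 + G$)
$Z{\left(U,X \right)} = - \frac{3}{8} + 6 X$
$h{\left(j \right)} = \frac{3}{8} - 6 j$ ($h{\left(j \right)} = \left(- \frac{3}{8} + 6 j\right) \left(-1\right) = \frac{3}{8} - 6 j$)
$\frac{1}{h{\left(\sqrt{-43 + P{\left(1,-10 \right)}} \right)}} = \frac{1}{\frac{3}{8} - 6 \sqrt{-43 + \left(12 - 10\right)}} = \frac{1}{\frac{3}{8} - 6 \sqrt{-43 + 2}} = \frac{1}{\frac{3}{8} - 6 \sqrt{-41}} = \frac{1}{\frac{3}{8} - 6 i \sqrt{41}}$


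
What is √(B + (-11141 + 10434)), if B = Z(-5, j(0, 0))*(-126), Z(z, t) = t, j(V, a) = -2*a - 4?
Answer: I*√203 ≈ 14.248*I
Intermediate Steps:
j(V, a) = -4 - 2*a
B = 504 (B = (-4 - 2*0)*(-126) = (-4 + 0)*(-126) = -4*(-126) = 504)
√(B + (-11141 + 10434)) = √(504 + (-11141 + 10434)) = √(504 - 707) = √(-203) = I*√203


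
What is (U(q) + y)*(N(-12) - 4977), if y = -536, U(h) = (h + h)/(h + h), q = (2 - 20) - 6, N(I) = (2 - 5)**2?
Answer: 2657880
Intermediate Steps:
N(I) = 9 (N(I) = (-3)**2 = 9)
q = -24 (q = -18 - 6 = -24)
U(h) = 1 (U(h) = (2*h)/((2*h)) = (2*h)*(1/(2*h)) = 1)
(U(q) + y)*(N(-12) - 4977) = (1 - 536)*(9 - 4977) = -535*(-4968) = 2657880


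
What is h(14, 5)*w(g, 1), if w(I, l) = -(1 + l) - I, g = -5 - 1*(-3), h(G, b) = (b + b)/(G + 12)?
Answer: 0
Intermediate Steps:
h(G, b) = 2*b/(12 + G) (h(G, b) = (2*b)/(12 + G) = 2*b/(12 + G))
g = -2 (g = -5 + 3 = -2)
w(I, l) = -1 - I - l (w(I, l) = (-1 - l) - I = -1 - I - l)
h(14, 5)*w(g, 1) = (2*5/(12 + 14))*(-1 - 1*(-2) - 1*1) = (2*5/26)*(-1 + 2 - 1) = (2*5*(1/26))*0 = (5/13)*0 = 0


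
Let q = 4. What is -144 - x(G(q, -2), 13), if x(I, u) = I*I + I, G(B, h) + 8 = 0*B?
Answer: -200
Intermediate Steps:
G(B, h) = -8 (G(B, h) = -8 + 0*B = -8 + 0 = -8)
x(I, u) = I + I**2 (x(I, u) = I**2 + I = I + I**2)
-144 - x(G(q, -2), 13) = -144 - (-8)*(1 - 8) = -144 - (-8)*(-7) = -144 - 1*56 = -144 - 56 = -200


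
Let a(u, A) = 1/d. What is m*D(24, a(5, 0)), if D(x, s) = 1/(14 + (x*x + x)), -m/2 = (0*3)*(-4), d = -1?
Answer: 0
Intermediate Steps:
a(u, A) = -1 (a(u, A) = 1/(-1) = -1)
m = 0 (m = -2*0*3*(-4) = -0*(-4) = -2*0 = 0)
D(x, s) = 1/(14 + x + x²) (D(x, s) = 1/(14 + (x² + x)) = 1/(14 + (x + x²)) = 1/(14 + x + x²))
m*D(24, a(5, 0)) = 0/(14 + 24 + 24²) = 0/(14 + 24 + 576) = 0/614 = 0*(1/614) = 0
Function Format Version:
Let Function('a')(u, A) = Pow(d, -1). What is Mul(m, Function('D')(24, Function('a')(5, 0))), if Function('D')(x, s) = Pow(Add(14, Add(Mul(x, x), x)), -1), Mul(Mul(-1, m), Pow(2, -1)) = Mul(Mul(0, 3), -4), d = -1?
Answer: 0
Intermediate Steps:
Function('a')(u, A) = -1 (Function('a')(u, A) = Pow(-1, -1) = -1)
m = 0 (m = Mul(-2, Mul(Mul(0, 3), -4)) = Mul(-2, Mul(0, -4)) = Mul(-2, 0) = 0)
Function('D')(x, s) = Pow(Add(14, x, Pow(x, 2)), -1) (Function('D')(x, s) = Pow(Add(14, Add(Pow(x, 2), x)), -1) = Pow(Add(14, Add(x, Pow(x, 2))), -1) = Pow(Add(14, x, Pow(x, 2)), -1))
Mul(m, Function('D')(24, Function('a')(5, 0))) = Mul(0, Pow(Add(14, 24, Pow(24, 2)), -1)) = Mul(0, Pow(Add(14, 24, 576), -1)) = Mul(0, Pow(614, -1)) = Mul(0, Rational(1, 614)) = 0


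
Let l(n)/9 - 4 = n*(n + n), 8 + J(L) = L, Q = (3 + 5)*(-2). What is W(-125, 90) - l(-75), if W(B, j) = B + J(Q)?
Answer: -101435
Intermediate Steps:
Q = -16 (Q = 8*(-2) = -16)
J(L) = -8 + L
l(n) = 36 + 18*n² (l(n) = 36 + 9*(n*(n + n)) = 36 + 9*(n*(2*n)) = 36 + 9*(2*n²) = 36 + 18*n²)
W(B, j) = -24 + B (W(B, j) = B + (-8 - 16) = B - 24 = -24 + B)
W(-125, 90) - l(-75) = (-24 - 125) - (36 + 18*(-75)²) = -149 - (36 + 18*5625) = -149 - (36 + 101250) = -149 - 1*101286 = -149 - 101286 = -101435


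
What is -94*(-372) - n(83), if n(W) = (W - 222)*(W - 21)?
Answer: 43586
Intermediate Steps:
n(W) = (-222 + W)*(-21 + W)
-94*(-372) - n(83) = -94*(-372) - (4662 + 83**2 - 243*83) = 34968 - (4662 + 6889 - 20169) = 34968 - 1*(-8618) = 34968 + 8618 = 43586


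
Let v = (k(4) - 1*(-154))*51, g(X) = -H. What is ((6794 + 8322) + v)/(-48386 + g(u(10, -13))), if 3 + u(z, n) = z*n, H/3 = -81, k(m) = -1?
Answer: -22919/48143 ≈ -0.47606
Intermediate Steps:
H = -243 (H = 3*(-81) = -243)
u(z, n) = -3 + n*z (u(z, n) = -3 + z*n = -3 + n*z)
g(X) = 243 (g(X) = -1*(-243) = 243)
v = 7803 (v = (-1 - 1*(-154))*51 = (-1 + 154)*51 = 153*51 = 7803)
((6794 + 8322) + v)/(-48386 + g(u(10, -13))) = ((6794 + 8322) + 7803)/(-48386 + 243) = (15116 + 7803)/(-48143) = 22919*(-1/48143) = -22919/48143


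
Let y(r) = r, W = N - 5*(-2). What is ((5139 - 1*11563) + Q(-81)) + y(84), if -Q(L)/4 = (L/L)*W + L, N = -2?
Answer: -6048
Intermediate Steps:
W = 8 (W = -2 - 5*(-2) = -2 + 10 = 8)
Q(L) = -32 - 4*L (Q(L) = -4*((L/L)*8 + L) = -4*(1*8 + L) = -4*(8 + L) = -32 - 4*L)
((5139 - 1*11563) + Q(-81)) + y(84) = ((5139 - 1*11563) + (-32 - 4*(-81))) + 84 = ((5139 - 11563) + (-32 + 324)) + 84 = (-6424 + 292) + 84 = -6132 + 84 = -6048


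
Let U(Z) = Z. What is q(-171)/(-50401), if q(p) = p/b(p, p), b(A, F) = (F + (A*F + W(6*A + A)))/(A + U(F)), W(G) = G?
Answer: -342/8215363 ≈ -4.1629e-5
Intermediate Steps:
b(A, F) = (F + 7*A + A*F)/(A + F) (b(A, F) = (F + (A*F + (6*A + A)))/(A + F) = (F + (A*F + 7*A))/(A + F) = (F + (7*A + A*F))/(A + F) = (F + 7*A + A*F)/(A + F))
q(p) = 2*p²/(p² + 8*p) (q(p) = p/(((p + 7*p + p*p)/(p + p))) = p/(((p + 7*p + p²)/((2*p)))) = p/(((1/(2*p))*(p² + 8*p))) = p/(((p² + 8*p)/(2*p))) = p*(2*p/(p² + 8*p)) = 2*p²/(p² + 8*p))
q(-171)/(-50401) = (2*(-171)/(8 - 171))/(-50401) = (2*(-171)/(-163))*(-1/50401) = (2*(-171)*(-1/163))*(-1/50401) = (342/163)*(-1/50401) = -342/8215363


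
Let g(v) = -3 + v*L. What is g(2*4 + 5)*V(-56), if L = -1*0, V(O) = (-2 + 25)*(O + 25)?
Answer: 2139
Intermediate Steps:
V(O) = 575 + 23*O (V(O) = 23*(25 + O) = 575 + 23*O)
L = 0
g(v) = -3 (g(v) = -3 + v*0 = -3 + 0 = -3)
g(2*4 + 5)*V(-56) = -3*(575 + 23*(-56)) = -3*(575 - 1288) = -3*(-713) = 2139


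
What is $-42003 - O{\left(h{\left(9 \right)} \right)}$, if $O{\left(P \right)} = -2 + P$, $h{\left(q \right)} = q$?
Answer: $-42010$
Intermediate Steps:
$-42003 - O{\left(h{\left(9 \right)} \right)} = -42003 - \left(-2 + 9\right) = -42003 - 7 = -42010$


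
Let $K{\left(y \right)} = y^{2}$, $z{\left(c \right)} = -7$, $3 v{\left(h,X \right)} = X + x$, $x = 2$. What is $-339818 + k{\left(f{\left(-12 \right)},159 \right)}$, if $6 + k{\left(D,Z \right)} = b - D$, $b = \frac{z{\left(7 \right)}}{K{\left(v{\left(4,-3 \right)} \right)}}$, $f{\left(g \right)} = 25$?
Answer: $-339912$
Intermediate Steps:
$v{\left(h,X \right)} = \frac{2}{3} + \frac{X}{3}$ ($v{\left(h,X \right)} = \frac{X + 2}{3} = \frac{2 + X}{3} = \frac{2}{3} + \frac{X}{3}$)
$b = -63$ ($b = - \frac{7}{\left(\frac{2}{3} + \frac{1}{3} \left(-3\right)\right)^{2}} = - \frac{7}{\left(\frac{2}{3} - 1\right)^{2}} = - \frac{7}{\left(- \frac{1}{3}\right)^{2}} = - 7 \frac{1}{\frac{1}{9}} = \left(-7\right) 9 = -63$)
$k{\left(D,Z \right)} = -69 - D$ ($k{\left(D,Z \right)} = -6 - \left(63 + D\right) = -69 - D$)
$-339818 + k{\left(f{\left(-12 \right)},159 \right)} = -339818 - 94 = -339912$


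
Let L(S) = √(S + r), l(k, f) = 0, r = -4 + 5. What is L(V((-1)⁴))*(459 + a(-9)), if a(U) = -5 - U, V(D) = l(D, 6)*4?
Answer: 463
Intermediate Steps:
r = 1
V(D) = 0 (V(D) = 0*4 = 0)
L(S) = √(1 + S) (L(S) = √(S + 1) = √(1 + S))
L(V((-1)⁴))*(459 + a(-9)) = √(1 + 0)*(459 + (-5 - 1*(-9))) = √1*(459 + (-5 + 9)) = 1*(459 + 4) = 1*463 = 463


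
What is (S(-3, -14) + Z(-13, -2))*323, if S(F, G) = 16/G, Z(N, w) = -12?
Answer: -29716/7 ≈ -4245.1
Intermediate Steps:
(S(-3, -14) + Z(-13, -2))*323 = (16/(-14) - 12)*323 = (16*(-1/14) - 12)*323 = (-8/7 - 12)*323 = -92/7*323 = -29716/7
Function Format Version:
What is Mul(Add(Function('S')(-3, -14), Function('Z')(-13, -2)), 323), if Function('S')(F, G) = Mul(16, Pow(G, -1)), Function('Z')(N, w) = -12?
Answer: Rational(-29716, 7) ≈ -4245.1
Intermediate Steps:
Mul(Add(Function('S')(-3, -14), Function('Z')(-13, -2)), 323) = Mul(Add(Mul(16, Pow(-14, -1)), -12), 323) = Mul(Add(Mul(16, Rational(-1, 14)), -12), 323) = Mul(Add(Rational(-8, 7), -12), 323) = Mul(Rational(-92, 7), 323) = Rational(-29716, 7)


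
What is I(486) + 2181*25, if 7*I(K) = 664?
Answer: 382339/7 ≈ 54620.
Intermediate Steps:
I(K) = 664/7 (I(K) = (1/7)*664 = 664/7)
I(486) + 2181*25 = 664/7 + 2181*25 = 664/7 + 54525 = 382339/7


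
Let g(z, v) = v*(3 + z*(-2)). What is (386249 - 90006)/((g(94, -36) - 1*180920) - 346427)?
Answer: -296243/520687 ≈ -0.56895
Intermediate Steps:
g(z, v) = v*(3 - 2*z)
(386249 - 90006)/((g(94, -36) - 1*180920) - 346427) = (386249 - 90006)/((-36*(3 - 2*94) - 1*180920) - 346427) = 296243/((-36*(3 - 188) - 180920) - 346427) = 296243/((-36*(-185) - 180920) - 346427) = 296243/((6660 - 180920) - 346427) = 296243/(-174260 - 346427) = 296243/(-520687) = 296243*(-1/520687) = -296243/520687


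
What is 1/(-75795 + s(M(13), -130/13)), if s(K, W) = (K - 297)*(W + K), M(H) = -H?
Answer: -1/68665 ≈ -1.4563e-5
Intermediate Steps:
s(K, W) = (-297 + K)*(K + W)
1/(-75795 + s(M(13), -130/13)) = 1/(-75795 + ((-1*13)² - (-297)*13 - (-38610)/13 + (-1*13)*(-130/13))) = 1/(-75795 + ((-13)² - 297*(-13) - (-38610)/13 - (-1690)/13)) = 1/(-75795 + (169 + 3861 - 297*(-10) - 13*(-10))) = 1/(-75795 + (169 + 3861 + 2970 + 130)) = 1/(-75795 + 7130) = 1/(-68665) = -1/68665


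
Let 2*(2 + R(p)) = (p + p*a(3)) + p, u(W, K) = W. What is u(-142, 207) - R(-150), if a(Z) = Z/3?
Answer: 85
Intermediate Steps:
a(Z) = Z/3 (a(Z) = Z*(⅓) = Z/3)
R(p) = -2 + 3*p/2 (R(p) = -2 + ((p + p*((⅓)*3)) + p)/2 = -2 + ((p + p*1) + p)/2 = -2 + ((p + p) + p)/2 = -2 + (2*p + p)/2 = -2 + (3*p)/2 = -2 + 3*p/2)
u(-142, 207) - R(-150) = -142 - (-2 + (3/2)*(-150)) = -142 - (-2 - 225) = -142 - 1*(-227) = -142 + 227 = 85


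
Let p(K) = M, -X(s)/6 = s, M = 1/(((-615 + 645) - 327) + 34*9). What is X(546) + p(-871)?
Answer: -29483/9 ≈ -3275.9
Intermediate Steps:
M = ⅑ (M = 1/((30 - 327) + 306) = 1/(-297 + 306) = 1/9 = ⅑ ≈ 0.11111)
X(s) = -6*s
p(K) = ⅑
X(546) + p(-871) = -6*546 + ⅑ = -3276 + ⅑ = -29483/9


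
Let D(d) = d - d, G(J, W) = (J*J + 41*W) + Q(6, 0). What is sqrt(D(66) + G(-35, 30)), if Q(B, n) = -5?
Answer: 35*sqrt(2) ≈ 49.497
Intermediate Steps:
G(J, W) = -5 + J**2 + 41*W (G(J, W) = (J*J + 41*W) - 5 = (J**2 + 41*W) - 5 = -5 + J**2 + 41*W)
D(d) = 0
sqrt(D(66) + G(-35, 30)) = sqrt(0 + (-5 + (-35)**2 + 41*30)) = sqrt(0 + (-5 + 1225 + 1230)) = sqrt(0 + 2450) = sqrt(2450) = 35*sqrt(2)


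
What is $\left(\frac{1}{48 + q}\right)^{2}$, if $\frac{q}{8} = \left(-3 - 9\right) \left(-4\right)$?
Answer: $\frac{1}{186624} \approx 5.3584 \cdot 10^{-6}$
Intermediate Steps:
$q = 384$ ($q = 8 \left(-3 - 9\right) \left(-4\right) = 8 \left(\left(-12\right) \left(-4\right)\right) = 8 \cdot 48 = 384$)
$\left(\frac{1}{48 + q}\right)^{2} = \left(\frac{1}{48 + 384}\right)^{2} = \left(\frac{1}{432}\right)^{2} = \frac{1}{186624}$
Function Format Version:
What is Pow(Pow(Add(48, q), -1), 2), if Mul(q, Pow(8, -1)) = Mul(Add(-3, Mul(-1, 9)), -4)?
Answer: Rational(1, 186624) ≈ 5.3584e-6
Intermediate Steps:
q = 384 (q = Mul(8, Mul(Add(-3, Mul(-1, 9)), -4)) = Mul(8, Mul(Add(-3, -9), -4)) = Mul(8, Mul(-12, -4)) = Mul(8, 48) = 384)
Pow(Pow(Add(48, q), -1), 2) = Pow(Pow(Add(48, 384), -1), 2) = Pow(Pow(432, -1), 2) = Pow(Rational(1, 432), 2) = Rational(1, 186624)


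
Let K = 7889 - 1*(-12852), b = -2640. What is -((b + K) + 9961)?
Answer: -28062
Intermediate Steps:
K = 20741 (K = 7889 + 12852 = 20741)
-((b + K) + 9961) = -((-2640 + 20741) + 9961) = -(18101 + 9961) = -1*28062 = -28062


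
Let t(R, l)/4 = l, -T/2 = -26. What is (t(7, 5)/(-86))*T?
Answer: -520/43 ≈ -12.093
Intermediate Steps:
T = 52 (T = -2*(-26) = 52)
t(R, l) = 4*l
(t(7, 5)/(-86))*T = ((4*5)/(-86))*52 = (20*(-1/86))*52 = -10/43*52 = -520/43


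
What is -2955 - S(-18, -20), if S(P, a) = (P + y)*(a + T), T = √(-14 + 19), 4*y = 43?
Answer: -3100 + 29*√5/4 ≈ -3083.8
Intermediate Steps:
y = 43/4 (y = (¼)*43 = 43/4 ≈ 10.750)
T = √5 ≈ 2.2361
S(P, a) = (43/4 + P)*(a + √5) (S(P, a) = (P + 43/4)*(a + √5) = (43/4 + P)*(a + √5))
-2955 - S(-18, -20) = -2955 - ((43/4)*(-20) + 43*√5/4 - 18*(-20) - 18*√5) = -2955 - (-215 + 43*√5/4 + 360 - 18*√5) = -2955 - (145 - 29*√5/4) = -2955 + (-145 + 29*√5/4) = -3100 + 29*√5/4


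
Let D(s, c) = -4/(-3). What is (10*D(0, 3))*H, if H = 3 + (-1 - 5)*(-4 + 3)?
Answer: 120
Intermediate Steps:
D(s, c) = 4/3 (D(s, c) = -4*(-⅓) = 4/3)
H = 9 (H = 3 - 6*(-1) = 3 + 6 = 9)
(10*D(0, 3))*H = (10*(4/3))*9 = (40/3)*9 = 120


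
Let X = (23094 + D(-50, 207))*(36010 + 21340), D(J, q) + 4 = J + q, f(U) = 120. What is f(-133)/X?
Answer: 4/44440515 ≈ 9.0008e-8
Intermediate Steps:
D(J, q) = -4 + J + q (D(J, q) = -4 + (J + q) = -4 + J + q)
X = 1333215450 (X = (23094 + (-4 - 50 + 207))*(36010 + 21340) = (23094 + 153)*57350 = 23247*57350 = 1333215450)
f(-133)/X = 120/1333215450 = 120*(1/1333215450) = 4/44440515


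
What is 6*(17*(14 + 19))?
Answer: 3366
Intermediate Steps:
6*(17*(14 + 19)) = 6*(17*33) = 6*561 = 3366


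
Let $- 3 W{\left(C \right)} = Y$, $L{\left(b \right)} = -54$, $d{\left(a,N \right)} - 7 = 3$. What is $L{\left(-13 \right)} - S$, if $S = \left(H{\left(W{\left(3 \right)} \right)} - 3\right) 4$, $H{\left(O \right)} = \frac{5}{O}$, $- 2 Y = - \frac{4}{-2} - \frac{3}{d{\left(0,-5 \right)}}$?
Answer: $- \frac{1914}{17} \approx -112.59$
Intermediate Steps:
$d{\left(a,N \right)} = 10$ ($d{\left(a,N \right)} = 7 + 3 = 10$)
$Y = - \frac{17}{20}$ ($Y = - \frac{- \frac{4}{-2} - \frac{3}{10}}{2} = - \frac{\left(-4\right) \left(- \frac{1}{2}\right) - \frac{3}{10}}{2} = - \frac{2 - \frac{3}{10}}{2} = \left(- \frac{1}{2}\right) \frac{17}{10} = - \frac{17}{20} \approx -0.85$)
$W{\left(C \right)} = \frac{17}{60}$ ($W{\left(C \right)} = \left(- \frac{1}{3}\right) \left(- \frac{17}{20}\right) = \frac{17}{60}$)
$S = \frac{996}{17}$ ($S = \left(\frac{5}{\frac{17}{60}} - 3\right) 4 = \left(5 \cdot \frac{60}{17} - 3\right) 4 = \left(\frac{300}{17} - 3\right) 4 = \frac{249}{17} \cdot 4 = \frac{996}{17} \approx 58.588$)
$L{\left(-13 \right)} - S = -54 - \frac{996}{17} = - \frac{1914}{17}$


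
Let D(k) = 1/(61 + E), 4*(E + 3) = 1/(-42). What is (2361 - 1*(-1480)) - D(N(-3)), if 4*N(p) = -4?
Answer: 37422695/9743 ≈ 3841.0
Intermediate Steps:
N(p) = -1 (N(p) = (¼)*(-4) = -1)
E = -505/168 (E = -3 + (1/(-42))/4 = -3 + (1*(-1/42))/4 = -3 + (¼)*(-1/42) = -3 - 1/168 = -505/168 ≈ -3.0060)
D(k) = 168/9743 (D(k) = 1/(61 - 505/168) = 1/(9743/168) = 168/9743)
(2361 - 1*(-1480)) - D(N(-3)) = (2361 - 1*(-1480)) - 1*168/9743 = (2361 + 1480) - 168/9743 = 3841 - 168/9743 = 37422695/9743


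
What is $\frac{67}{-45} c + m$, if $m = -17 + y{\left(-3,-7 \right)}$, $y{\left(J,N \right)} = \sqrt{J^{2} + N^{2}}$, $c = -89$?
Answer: $\frac{5198}{45} + \sqrt{58} \approx 123.13$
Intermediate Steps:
$m = -17 + \sqrt{58}$ ($m = -17 + \sqrt{\left(-3\right)^{2} + \left(-7\right)^{2}} = -17 + \sqrt{9 + 49} = -17 + \sqrt{58} \approx -9.3842$)
$\frac{67}{-45} c + m = \frac{67}{-45} \left(-89\right) - \left(17 - \sqrt{58}\right) = 67 \left(- \frac{1}{45}\right) \left(-89\right) - \left(17 - \sqrt{58}\right) = \left(- \frac{67}{45}\right) \left(-89\right) - \left(17 - \sqrt{58}\right) = \frac{5963}{45} - \left(17 - \sqrt{58}\right) = \frac{5198}{45} + \sqrt{58}$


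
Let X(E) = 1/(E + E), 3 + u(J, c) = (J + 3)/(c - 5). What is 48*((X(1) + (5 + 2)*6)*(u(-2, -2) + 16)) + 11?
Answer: 183677/7 ≈ 26240.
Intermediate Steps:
u(J, c) = -3 + (3 + J)/(-5 + c) (u(J, c) = -3 + (J + 3)/(c - 5) = -3 + (3 + J)/(-5 + c))
X(E) = 1/(2*E)
48*((X(1) + (5 + 2)*6)*(u(-2, -2) + 16)) + 11 = 48*(((1/2)/1 + (5 + 2)*6)*((18 - 2 - 3*(-2))/(-5 - 2) + 16)) + 11 = 48*(((1/2)*1 + 7*6)*((18 - 2 + 6)/(-7) + 16)) + 11 = 48*((1/2 + 42)*(-1/7*22 + 16)) + 11 = 48*(85*(-22/7 + 16)/2) + 11 = 48*((85/2)*(90/7)) + 11 = 48*(3825/7) + 11 = 183600/7 + 11 = 183677/7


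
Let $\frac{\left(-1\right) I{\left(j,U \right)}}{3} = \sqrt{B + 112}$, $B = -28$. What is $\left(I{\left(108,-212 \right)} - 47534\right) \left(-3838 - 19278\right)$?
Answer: $1098795944 + 138696 \sqrt{21} \approx 1.0994 \cdot 10^{9}$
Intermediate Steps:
$I{\left(j,U \right)} = - 6 \sqrt{21}$ ($I{\left(j,U \right)} = - 3 \sqrt{-28 + 112} = - 3 \sqrt{84} = - 3 \cdot 2 \sqrt{21} = - 6 \sqrt{21}$)
$\left(I{\left(108,-212 \right)} - 47534\right) \left(-3838 - 19278\right) = \left(- 6 \sqrt{21} - 47534\right) \left(-3838 - 19278\right) = \left(-47534 - 6 \sqrt{21}\right) \left(-23116\right) = 1098795944 + 138696 \sqrt{21}$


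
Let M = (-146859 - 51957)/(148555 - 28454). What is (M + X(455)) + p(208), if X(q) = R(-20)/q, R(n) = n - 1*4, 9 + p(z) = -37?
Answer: -2607057634/54645955 ≈ -47.708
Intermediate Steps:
p(z) = -46 (p(z) = -9 - 37 = -46)
R(n) = -4 + n (R(n) = n - 4 = -4 + n)
X(q) = -24/q (X(q) = (-4 - 20)/q = -24/q)
M = -198816/120101 ≈ -1.6554
(M + X(455)) + p(208) = (-198816/120101 - 24/455) - 46 = -93343704/54645955 - 46 = -2607057634/54645955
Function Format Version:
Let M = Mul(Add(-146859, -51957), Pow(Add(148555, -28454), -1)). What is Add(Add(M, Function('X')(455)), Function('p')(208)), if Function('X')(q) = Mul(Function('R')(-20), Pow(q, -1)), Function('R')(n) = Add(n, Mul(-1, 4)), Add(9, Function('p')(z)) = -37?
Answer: Rational(-2607057634, 54645955) ≈ -47.708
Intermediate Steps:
Function('p')(z) = -46 (Function('p')(z) = Add(-9, -37) = -46)
Function('R')(n) = Add(-4, n) (Function('R')(n) = Add(n, -4) = Add(-4, n))
Function('X')(q) = Mul(-24, Pow(q, -1)) (Function('X')(q) = Mul(Add(-4, -20), Pow(q, -1)) = Mul(-24, Pow(q, -1)))
M = Rational(-198816, 120101) (M = Mul(-198816, Pow(120101, -1)) = Mul(-198816, Rational(1, 120101)) = Rational(-198816, 120101) ≈ -1.6554)
Add(Add(M, Function('X')(455)), Function('p')(208)) = Add(Add(Rational(-198816, 120101), Mul(-24, Pow(455, -1))), -46) = Add(Add(Rational(-198816, 120101), Mul(-24, Rational(1, 455))), -46) = Add(Add(Rational(-198816, 120101), Rational(-24, 455)), -46) = Add(Rational(-93343704, 54645955), -46) = Rational(-2607057634, 54645955)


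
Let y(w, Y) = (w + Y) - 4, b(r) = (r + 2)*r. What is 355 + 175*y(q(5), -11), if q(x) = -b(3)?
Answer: -4895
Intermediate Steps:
b(r) = r*(2 + r) (b(r) = (2 + r)*r = r*(2 + r))
q(x) = -15 (q(x) = -3*(2 + 3) = -3*5 = -1*15 = -15)
y(w, Y) = -4 + Y + w (y(w, Y) = (Y + w) - 4 = -4 + Y + w)
355 + 175*y(q(5), -11) = 355 + 175*(-4 - 11 - 15) = 355 + 175*(-30) = 355 - 5250 = -4895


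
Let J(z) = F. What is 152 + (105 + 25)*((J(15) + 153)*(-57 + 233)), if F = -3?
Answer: 3432152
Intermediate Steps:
J(z) = -3
152 + (105 + 25)*((J(15) + 153)*(-57 + 233)) = 152 + (105 + 25)*((-3 + 153)*(-57 + 233)) = 152 + 130*(150*176) = 152 + 130*26400 = 152 + 3432000 = 3432152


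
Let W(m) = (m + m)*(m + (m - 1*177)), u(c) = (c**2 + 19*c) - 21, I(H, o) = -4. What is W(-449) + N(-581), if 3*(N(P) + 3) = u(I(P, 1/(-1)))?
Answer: 965320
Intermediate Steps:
u(c) = -21 + c**2 + 19*c
N(P) = -30 (N(P) = -3 + (-21 + (-4)**2 + 19*(-4))/3 = -3 + (-21 + 16 - 76)/3 = -3 + (1/3)*(-81) = -3 - 27 = -30)
W(m) = 2*m*(-177 + 2*m) (W(m) = (2*m)*(m + (m - 177)) = (2*m)*(m + (-177 + m)) = (2*m)*(-177 + 2*m) = 2*m*(-177 + 2*m))
W(-449) + N(-581) = 2*(-449)*(-177 + 2*(-449)) - 30 = 2*(-449)*(-177 - 898) - 30 = 2*(-449)*(-1075) - 30 = 965350 - 30 = 965320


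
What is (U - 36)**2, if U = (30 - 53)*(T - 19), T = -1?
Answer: 179776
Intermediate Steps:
U = 460 (U = (30 - 53)*(-1 - 19) = -23*(-20) = 460)
(U - 36)**2 = (460 - 36)**2 = 424**2 = 179776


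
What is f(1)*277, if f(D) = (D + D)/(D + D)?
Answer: 277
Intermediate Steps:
f(D) = 1 (f(D) = (2*D)/((2*D)) = (2*D)*(1/(2*D)) = 1)
f(1)*277 = 1*277 = 277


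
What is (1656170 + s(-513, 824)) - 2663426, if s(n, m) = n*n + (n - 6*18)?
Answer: -744708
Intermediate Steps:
s(n, m) = -108 + n + n² (s(n, m) = n² + (n - 108) = n² + (-108 + n) = -108 + n + n²)
(1656170 + s(-513, 824)) - 2663426 = (1656170 + (-108 - 513 + (-513)²)) - 2663426 = (1656170 + (-108 - 513 + 263169)) - 2663426 = (1656170 + 262548) - 2663426 = 1918718 - 2663426 = -744708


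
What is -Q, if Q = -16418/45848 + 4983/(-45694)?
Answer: 22242379/47613148 ≈ 0.46715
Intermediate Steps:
Q = -22242379/47613148 (Q = -16418*1/45848 + 4983*(-1/45694) = -8209/22924 - 453/4154 = -22242379/47613148 ≈ -0.46715)
-Q = -1*(-22242379/47613148) = 22242379/47613148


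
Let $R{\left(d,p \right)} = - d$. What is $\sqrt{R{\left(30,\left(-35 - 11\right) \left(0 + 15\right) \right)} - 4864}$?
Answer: $i \sqrt{4894} \approx 69.957 i$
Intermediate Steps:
$\sqrt{R{\left(30,\left(-35 - 11\right) \left(0 + 15\right) \right)} - 4864} = \sqrt{\left(-1\right) 30 - 4864} = \sqrt{-30 - 4864} = \sqrt{-4894} = i \sqrt{4894}$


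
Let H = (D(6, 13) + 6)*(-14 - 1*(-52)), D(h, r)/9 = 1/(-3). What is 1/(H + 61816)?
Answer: 1/61930 ≈ 1.6147e-5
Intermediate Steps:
D(h, r) = -3 (D(h, r) = 9/(-3) = 9*(-⅓) = -3)
H = 114 (H = (-3 + 6)*(-14 - 1*(-52)) = 3*(-14 + 52) = 3*38 = 114)
1/(H + 61816) = 1/(114 + 61816) = 1/61930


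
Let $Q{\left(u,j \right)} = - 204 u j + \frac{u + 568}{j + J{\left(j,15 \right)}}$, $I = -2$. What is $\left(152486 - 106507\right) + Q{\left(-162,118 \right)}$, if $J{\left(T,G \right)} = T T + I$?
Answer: $\frac{27698414063}{7020} \approx 3.9456 \cdot 10^{6}$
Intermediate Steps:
$J{\left(T,G \right)} = -2 + T^{2}$ ($J{\left(T,G \right)} = T T - 2 = T^{2} - 2 = -2 + T^{2}$)
$Q{\left(u,j \right)} = \frac{568 + u}{-2 + j + j^{2}} - 204 j u$ ($Q{\left(u,j \right)} = - 204 u j + \frac{u + 568}{j + \left(-2 + j^{2}\right)} = - 204 j u + \frac{568 + u}{-2 + j + j^{2}} = \frac{568 + u}{-2 + j + j^{2}} - 204 j u$)
$\left(152486 - 106507\right) + Q{\left(-162,118 \right)} = \left(152486 - 106507\right) + \frac{568 - 162 - - 33048 \cdot 118^{2} - 24072 \left(-162\right) \left(-2 + 118^{2}\right)}{-2 + 118 + 118^{2}} = \left(152486 - 106507\right) + \frac{568 - 162 - \left(-33048\right) 13924 - 24072 \left(-162\right) \left(-2 + 13924\right)}{-2 + 118 + 13924} = 45979 + \frac{568 - 162 + 460160352 - 24072 \left(-162\right) 13922}{14040} = 45979 + \frac{568 - 162 + 460160352 + 54291122208}{14040} = 45979 + \frac{1}{14040} \cdot 54751282966 = 45979 + \frac{27375641483}{7020} = \frac{27698414063}{7020}$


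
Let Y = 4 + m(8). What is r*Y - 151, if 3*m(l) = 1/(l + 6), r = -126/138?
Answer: -7115/46 ≈ -154.67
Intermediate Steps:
r = -21/23 (r = -126*1/138 = -21/23 ≈ -0.91304)
m(l) = 1/(3*(6 + l)) (m(l) = 1/(3*(l + 6)) = 1/(3*(6 + l)))
Y = 169/42 (Y = 4 + 1/(3*(6 + 8)) = 4 + (⅓)/14 = 4 + (⅓)*(1/14) = 4 + 1/42 = 169/42 ≈ 4.0238)
r*Y - 151 = -21/23*169/42 - 151 = -169/46 - 151 = -7115/46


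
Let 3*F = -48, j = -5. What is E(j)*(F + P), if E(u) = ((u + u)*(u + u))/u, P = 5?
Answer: 220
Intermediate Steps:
F = -16 (F = (⅓)*(-48) = -16)
E(u) = 4*u (E(u) = ((2*u)*(2*u))/u = (4*u²)/u = 4*u)
E(j)*(F + P) = (4*(-5))*(-16 + 5) = -20*(-11) = 220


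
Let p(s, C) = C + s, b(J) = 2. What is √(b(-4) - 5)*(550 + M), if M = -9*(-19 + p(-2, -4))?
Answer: 775*I*√3 ≈ 1342.3*I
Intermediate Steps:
M = 225 (M = -9*(-19 + (-4 - 2)) = -9*(-19 - 6) = -9*(-25) = 225)
√(b(-4) - 5)*(550 + M) = √(2 - 5)*(550 + 225) = √(-3)*775 = (I*√3)*775 = 775*I*√3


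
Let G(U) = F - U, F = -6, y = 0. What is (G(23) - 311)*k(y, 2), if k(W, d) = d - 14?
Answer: 4080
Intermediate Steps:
k(W, d) = -14 + d
G(U) = -6 - U
(G(23) - 311)*k(y, 2) = ((-6 - 1*23) - 311)*(-14 + 2) = ((-6 - 23) - 311)*(-12) = (-29 - 311)*(-12) = -340*(-12) = 4080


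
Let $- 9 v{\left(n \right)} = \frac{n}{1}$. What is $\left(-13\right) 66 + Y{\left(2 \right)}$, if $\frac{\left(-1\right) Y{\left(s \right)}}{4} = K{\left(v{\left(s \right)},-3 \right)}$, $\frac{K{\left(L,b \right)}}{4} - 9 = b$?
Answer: $-954$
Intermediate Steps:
$v{\left(n \right)} = - \frac{n}{9}$ ($v{\left(n \right)} = - \frac{n 1^{-1}}{9} = - \frac{n 1}{9} = - \frac{n}{9}$)
$K{\left(L,b \right)} = 36 + 4 b$
$Y{\left(s \right)} = -96$ ($Y{\left(s \right)} = - 4 \left(36 + 4 \left(-3\right)\right) = - 4 \left(36 - 12\right) = \left(-4\right) 24 = -96$)
$\left(-13\right) 66 + Y{\left(2 \right)} = \left(-13\right) 66 - 96 = -858 - 96 = -954$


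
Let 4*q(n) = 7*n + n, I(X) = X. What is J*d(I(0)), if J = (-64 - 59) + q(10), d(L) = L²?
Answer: 0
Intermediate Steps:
q(n) = 2*n (q(n) = (7*n + n)/4 = (8*n)/4 = 2*n)
J = -103 (J = (-64 - 59) + 2*10 = -123 + 20 = -103)
J*d(I(0)) = -103*0² = -103*0 = 0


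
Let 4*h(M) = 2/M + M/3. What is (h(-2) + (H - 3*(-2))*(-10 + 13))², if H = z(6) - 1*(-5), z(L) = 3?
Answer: 249001/144 ≈ 1729.2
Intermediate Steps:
h(M) = 1/(2*M) + M/12 (h(M) = (2/M + M/3)/4 = 1/(2*M) + M/12)
H = 8 (H = 3 - 1*(-5) = 3 + 5 = 8)
(h(-2) + (H - 3*(-2))*(-10 + 13))² = ((1/12)*(6 + (-2)²)/(-2) + (8 - 3*(-2))*(-10 + 13))² = ((1/12)*(-½)*(6 + 4) + (8 + 6)*3)² = ((1/12)*(-½)*10 + 14*3)² = (-5/12 + 42)² = (499/12)² = 249001/144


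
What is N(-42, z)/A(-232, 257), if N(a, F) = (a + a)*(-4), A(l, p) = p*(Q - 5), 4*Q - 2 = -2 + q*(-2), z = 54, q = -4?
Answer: -112/257 ≈ -0.43580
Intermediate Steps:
Q = 2 (Q = 1/2 + (-2 - 4*(-2))/4 = 1/2 + (-2 + 8)/4 = 1/2 + (1/4)*6 = 1/2 + 3/2 = 2)
A(l, p) = -3*p (A(l, p) = p*(2 - 5) = p*(-3) = -3*p)
N(a, F) = -8*a (N(a, F) = (2*a)*(-4) = -8*a)
N(-42, z)/A(-232, 257) = (-8*(-42))/((-3*257)) = 336/(-771) = 336*(-1/771) = -112/257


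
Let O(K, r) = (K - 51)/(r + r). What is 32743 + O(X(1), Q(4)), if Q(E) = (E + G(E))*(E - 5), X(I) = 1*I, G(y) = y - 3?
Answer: 32748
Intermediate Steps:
G(y) = -3 + y
X(I) = I
Q(E) = (-5 + E)*(-3 + 2*E) (Q(E) = (E + (-3 + E))*(E - 5) = (-3 + 2*E)*(-5 + E) = (-5 + E)*(-3 + 2*E))
O(K, r) = (-51 + K)/(2*r) (O(K, r) = (-51 + K)/((2*r)) = (-51 + K)*(1/(2*r)) = (-51 + K)/(2*r))
32743 + O(X(1), Q(4)) = 32743 + (-51 + 1)/(2*(15 - 13*4 + 2*4²)) = 32743 + (½)*(-50)/(15 - 52 + 2*16) = 32743 + (½)*(-50)/(15 - 52 + 32) = 32743 + (½)*(-50)/(-5) = 32743 + (½)*(-⅕)*(-50) = 32743 + 5 = 32748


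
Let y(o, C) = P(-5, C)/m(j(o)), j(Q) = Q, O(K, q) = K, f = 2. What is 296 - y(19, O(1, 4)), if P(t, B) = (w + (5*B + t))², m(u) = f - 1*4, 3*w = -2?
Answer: 2666/9 ≈ 296.22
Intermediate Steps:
w = -⅔ (w = (⅓)*(-2) = -⅔ ≈ -0.66667)
m(u) = -2 (m(u) = 2 - 1*4 = 2 - 4 = -2)
P(t, B) = (-⅔ + t + 5*B)² (P(t, B) = (-⅔ + (5*B + t))² = (-⅔ + (t + 5*B))² = (-⅔ + t + 5*B)²)
y(o, C) = -(-17 + 15*C)²/18 (y(o, C) = ((-2 + 3*(-5) + 15*C)²/9)/(-2) = ((-2 - 15 + 15*C)²/9)*(-½) = ((-17 + 15*C)²/9)*(-½) = -(-17 + 15*C)²/18)
296 - y(19, O(1, 4)) = 296 - (-1)*(-17 + 15*1)²/18 = 296 - (-1)*(-17 + 15)²/18 = 296 - (-1)*(-2)²/18 = 296 - (-1)*4/18 = 296 - 1*(-2/9) = 296 + 2/9 = 2666/9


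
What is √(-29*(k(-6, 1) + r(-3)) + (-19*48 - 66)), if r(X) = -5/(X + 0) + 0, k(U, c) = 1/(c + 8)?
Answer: I*√9266/3 ≈ 32.087*I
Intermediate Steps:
k(U, c) = 1/(8 + c)
r(X) = -5/X (r(X) = -5/X + 0 = -5/X)
√(-29*(k(-6, 1) + r(-3)) + (-19*48 - 66)) = √(-29*(1/(8 + 1) - 5/(-3)) + (-19*48 - 66)) = √(-29*(1/9 - 5*(-⅓)) + (-912 - 66)) = √(-29*(⅑ + 5/3) - 978) = √(-29*16/9 - 978) = √(-464/9 - 978) = √(-9266/9) = I*√9266/3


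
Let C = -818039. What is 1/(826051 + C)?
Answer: 1/8012 ≈ 0.00012481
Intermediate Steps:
1/(826051 + C) = 1/(826051 - 818039) = 1/8012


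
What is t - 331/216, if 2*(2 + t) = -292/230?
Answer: -103513/24840 ≈ -4.1672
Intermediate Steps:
t = -303/115 (t = -2 + (-292/230)/2 = -2 + (-292*1/230)/2 = -2 + (1/2)*(-146/115) = -2 - 73/115 = -303/115 ≈ -2.6348)
t - 331/216 = -303/115 - 331/216 = -103513/24840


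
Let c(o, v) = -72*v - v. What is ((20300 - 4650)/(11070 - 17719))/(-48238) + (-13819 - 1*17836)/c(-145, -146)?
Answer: -5076341298455/1709193947998 ≈ -2.9700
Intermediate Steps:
c(o, v) = -73*v
((20300 - 4650)/(11070 - 17719))/(-48238) + (-13819 - 1*17836)/c(-145, -146) = ((20300 - 4650)/(11070 - 17719))/(-48238) + (-13819 - 1*17836)/((-73*(-146))) = (15650/(-6649))*(-1/48238) + (-13819 - 17836)/10658 = (15650*(-1/6649))*(-1/48238) - 31655*1/10658 = -15650/6649*(-1/48238) - 31655/10658 = 7825/160367231 - 31655/10658 = -5076341298455/1709193947998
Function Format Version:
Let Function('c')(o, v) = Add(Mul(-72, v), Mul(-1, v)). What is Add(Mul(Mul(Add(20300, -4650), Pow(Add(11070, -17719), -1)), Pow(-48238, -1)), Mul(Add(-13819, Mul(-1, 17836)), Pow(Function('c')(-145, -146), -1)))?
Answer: Rational(-5076341298455, 1709193947998) ≈ -2.9700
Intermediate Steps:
Function('c')(o, v) = Mul(-73, v)
Add(Mul(Mul(Add(20300, -4650), Pow(Add(11070, -17719), -1)), Pow(-48238, -1)), Mul(Add(-13819, Mul(-1, 17836)), Pow(Function('c')(-145, -146), -1))) = Add(Mul(Mul(Add(20300, -4650), Pow(Add(11070, -17719), -1)), Pow(-48238, -1)), Mul(Add(-13819, Mul(-1, 17836)), Pow(Mul(-73, -146), -1))) = Add(Mul(Mul(15650, Pow(-6649, -1)), Rational(-1, 48238)), Mul(Add(-13819, -17836), Pow(10658, -1))) = Add(Mul(Mul(15650, Rational(-1, 6649)), Rational(-1, 48238)), Mul(-31655, Rational(1, 10658))) = Add(Mul(Rational(-15650, 6649), Rational(-1, 48238)), Rational(-31655, 10658)) = Add(Rational(7825, 160367231), Rational(-31655, 10658)) = Rational(-5076341298455, 1709193947998)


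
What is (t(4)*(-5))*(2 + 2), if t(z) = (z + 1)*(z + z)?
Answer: -800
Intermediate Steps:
t(z) = 2*z*(1 + z) (t(z) = (1 + z)*(2*z) = 2*z*(1 + z))
(t(4)*(-5))*(2 + 2) = ((2*4*(1 + 4))*(-5))*(2 + 2) = ((2*4*5)*(-5))*4 = (40*(-5))*4 = -200*4 = -800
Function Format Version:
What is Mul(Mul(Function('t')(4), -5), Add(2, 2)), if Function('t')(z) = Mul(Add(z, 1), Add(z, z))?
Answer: -800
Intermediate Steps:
Function('t')(z) = Mul(2, z, Add(1, z)) (Function('t')(z) = Mul(Add(1, z), Mul(2, z)) = Mul(2, z, Add(1, z)))
Mul(Mul(Function('t')(4), -5), Add(2, 2)) = Mul(Mul(Mul(2, 4, Add(1, 4)), -5), Add(2, 2)) = Mul(Mul(Mul(2, 4, 5), -5), 4) = Mul(Mul(40, -5), 4) = Mul(-200, 4) = -800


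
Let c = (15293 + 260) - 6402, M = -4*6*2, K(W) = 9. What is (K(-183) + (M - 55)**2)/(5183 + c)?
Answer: 5309/7167 ≈ 0.74076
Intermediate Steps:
M = -48 (M = -24*2 = -48)
c = 9151 (c = 15553 - 6402 = 9151)
(K(-183) + (M - 55)**2)/(5183 + c) = (9 + (-48 - 55)**2)/(5183 + 9151) = (9 + (-103)**2)/14334 = (9 + 10609)*(1/14334) = 10618*(1/14334) = 5309/7167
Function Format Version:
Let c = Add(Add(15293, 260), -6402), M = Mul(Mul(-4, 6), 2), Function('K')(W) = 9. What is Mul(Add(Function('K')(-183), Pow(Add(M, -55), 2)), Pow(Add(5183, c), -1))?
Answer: Rational(5309, 7167) ≈ 0.74076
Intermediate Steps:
M = -48 (M = Mul(-24, 2) = -48)
c = 9151 (c = Add(15553, -6402) = 9151)
Mul(Add(Function('K')(-183), Pow(Add(M, -55), 2)), Pow(Add(5183, c), -1)) = Mul(Add(9, Pow(Add(-48, -55), 2)), Pow(Add(5183, 9151), -1)) = Mul(Add(9, Pow(-103, 2)), Pow(14334, -1)) = Mul(Add(9, 10609), Rational(1, 14334)) = Mul(10618, Rational(1, 14334)) = Rational(5309, 7167)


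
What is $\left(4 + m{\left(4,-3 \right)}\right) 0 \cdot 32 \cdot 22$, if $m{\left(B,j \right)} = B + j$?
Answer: $0$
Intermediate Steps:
$\left(4 + m{\left(4,-3 \right)}\right) 0 \cdot 32 \cdot 22 = \left(4 + \left(4 - 3\right)\right) 0 \cdot 32 \cdot 22 = \left(4 + 1\right) 0 \cdot 32 \cdot 22 = 5 \cdot 0 \cdot 32 \cdot 22 = 0 \cdot 32 \cdot 22 = 0 \cdot 22 = 0$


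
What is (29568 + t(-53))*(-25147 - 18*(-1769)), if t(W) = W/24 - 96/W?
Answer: 251798889745/1272 ≈ 1.9796e+8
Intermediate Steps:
t(W) = -96/W + W/24 (t(W) = W*(1/24) - 96/W = W/24 - 96/W = -96/W + W/24)
(29568 + t(-53))*(-25147 - 18*(-1769)) = (29568 + (-96/(-53) + (1/24)*(-53)))*(-25147 - 18*(-1769)) = (29568 + (-96*(-1/53) - 53/24))*(-25147 + 31842) = (29568 + (96/53 - 53/24))*6695 = (29568 - 505/1272)*6695 = (37609991/1272)*6695 = 251798889745/1272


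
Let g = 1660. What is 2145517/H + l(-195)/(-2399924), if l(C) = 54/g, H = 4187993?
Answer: 4273734411711829/8342217877401560 ≈ 0.51230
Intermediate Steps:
l(C) = 27/830 (l(C) = 54/1660 = 54*(1/1660) = 27/830)
2145517/H + l(-195)/(-2399924) = 2145517/4187993 + (27/830)/(-2399924) = 2145517*(1/4187993) + (27/830)*(-1/2399924) = 2145517/4187993 - 27/1991936920 = 4273734411711829/8342217877401560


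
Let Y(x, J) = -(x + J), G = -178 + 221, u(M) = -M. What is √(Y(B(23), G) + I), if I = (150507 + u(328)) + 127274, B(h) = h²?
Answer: √276881 ≈ 526.20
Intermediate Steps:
G = 43
Y(x, J) = -J - x (Y(x, J) = -(J + x) = -J - x)
I = 277453 (I = (150507 - 1*328) + 127274 = (150507 - 328) + 127274 = 150179 + 127274 = 277453)
√(Y(B(23), G) + I) = √((-1*43 - 1*23²) + 277453) = √((-43 - 1*529) + 277453) = √((-43 - 529) + 277453) = √(-572 + 277453) = √276881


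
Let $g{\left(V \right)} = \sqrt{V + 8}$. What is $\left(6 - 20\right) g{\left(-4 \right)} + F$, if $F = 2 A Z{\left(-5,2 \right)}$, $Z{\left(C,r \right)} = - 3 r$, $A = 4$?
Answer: $-76$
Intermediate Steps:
$g{\left(V \right)} = \sqrt{8 + V}$
$F = -48$ ($F = 2 \cdot 4 \left(\left(-3\right) 2\right) = 8 \left(-6\right) = -48$)
$\left(6 - 20\right) g{\left(-4 \right)} + F = \left(6 - 20\right) \sqrt{8 - 4} - 48 = \left(6 - 20\right) \sqrt{4} - 48 = \left(-14\right) 2 - 48 = -28 - 48 = -76$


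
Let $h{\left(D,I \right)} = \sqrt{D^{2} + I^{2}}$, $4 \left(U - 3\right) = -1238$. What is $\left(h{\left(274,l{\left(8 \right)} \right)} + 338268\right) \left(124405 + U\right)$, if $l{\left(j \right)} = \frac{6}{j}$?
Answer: $41978551398 + \frac{1240985 \sqrt{48049}}{8} \approx 4.2013 \cdot 10^{10}$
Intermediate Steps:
$U = - \frac{613}{2}$ ($U = 3 + \frac{1}{4} \left(-1238\right) = 3 - \frac{619}{2} = - \frac{613}{2} \approx -306.5$)
$\left(h{\left(274,l{\left(8 \right)} \right)} + 338268\right) \left(124405 + U\right) = \left(\sqrt{274^{2} + \left(\frac{6}{8}\right)^{2}} + 338268\right) \left(124405 - \frac{613}{2}\right) = \left(\sqrt{75076 + \left(6 \cdot \frac{1}{8}\right)^{2}} + 338268\right) \frac{248197}{2} = \left(\sqrt{75076 + \left(\frac{3}{4}\right)^{2}} + 338268\right) \frac{248197}{2} = \left(\sqrt{75076 + \frac{9}{16}} + 338268\right) \frac{248197}{2} = \left(\sqrt{\frac{1201225}{16}} + 338268\right) \frac{248197}{2} = \left(\frac{5 \sqrt{48049}}{4} + 338268\right) \frac{248197}{2} = \left(338268 + \frac{5 \sqrt{48049}}{4}\right) \frac{248197}{2} = 41978551398 + \frac{1240985 \sqrt{48049}}{8}$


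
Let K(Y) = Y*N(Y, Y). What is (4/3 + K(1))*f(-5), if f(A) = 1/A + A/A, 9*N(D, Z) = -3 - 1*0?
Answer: ⅘ ≈ 0.80000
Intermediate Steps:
N(D, Z) = -⅓ (N(D, Z) = (-3 - 1*0)/9 = (-3 + 0)/9 = (⅑)*(-3) = -⅓)
f(A) = 1 + 1/A (f(A) = 1/A + 1 = 1 + 1/A)
K(Y) = -Y/3 (K(Y) = Y*(-⅓) = -Y/3)
(4/3 + K(1))*f(-5) = (4/3 - ⅓*1)*((1 - 5)/(-5)) = (4*(⅓) - ⅓)*(-⅕*(-4)) = (4/3 - ⅓)*(⅘) = 1*(⅘) = ⅘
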